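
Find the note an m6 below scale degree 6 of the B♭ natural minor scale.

Scale degree 6 of Bb natural minor is Gb.
A minor sixth (8 semitones) below Gb lands on the letter B, giving Bb.

Bb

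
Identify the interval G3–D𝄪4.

doubly augmented fifth

Counting letters G–A–B–C–D gives a fifth.
G→D## = 9 semitones, 2 wider than the perfect fifth (7), so doubly augmented.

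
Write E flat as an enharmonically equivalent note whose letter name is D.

Plain D sits 1 semitone below Eb, so on the letter D the same pitch needs a sharp: D#.

D#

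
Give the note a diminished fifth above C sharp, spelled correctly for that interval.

G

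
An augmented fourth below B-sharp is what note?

B down a perfect fourth is F#, so the target letter is F.
From B#, an augmented fourth is 6 semitones down: F#.

F#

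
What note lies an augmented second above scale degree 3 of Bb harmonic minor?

E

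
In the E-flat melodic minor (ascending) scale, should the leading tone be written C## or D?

D

Each scale degree takes a distinct letter name. Degree 7 of a scale on E must use the letter D.
D and C## are enharmonically the same pitch, but only D uses the letter D, so it is the correct spelling here.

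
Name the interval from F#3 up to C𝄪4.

Counting letters F–G–A–B–C gives a fifth.
F#→C## = 8 semitones, 1 wider than the perfect fifth (7), so augmented.

augmented fifth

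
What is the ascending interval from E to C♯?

major sixth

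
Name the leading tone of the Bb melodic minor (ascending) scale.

A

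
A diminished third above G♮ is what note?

A third above G lands on the letter B.
A diminished third spans 2 semitones, so G moves to pitch class 9. On the letter B that is Bbb.

Bbb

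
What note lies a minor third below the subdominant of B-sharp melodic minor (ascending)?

C##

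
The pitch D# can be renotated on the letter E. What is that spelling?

Plain E sits 1 semitone above D#, so on the letter E the same pitch needs a flat: Eb.

Eb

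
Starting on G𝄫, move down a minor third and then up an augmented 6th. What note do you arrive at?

C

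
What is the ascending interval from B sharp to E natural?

The letter names run B→E, a span of 3 letter steps, so the interval is some kind of fourth.
B# to E is 4 semitones. A perfect fourth is 5, so 4 makes it diminished.

diminished fourth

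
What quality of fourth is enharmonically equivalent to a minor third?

A minor third spans 3 semitones.
A fourth spanning 3 semitones is doubly diminished (the perfect fourth is 5).

doubly diminished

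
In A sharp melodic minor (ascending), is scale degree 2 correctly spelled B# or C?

B#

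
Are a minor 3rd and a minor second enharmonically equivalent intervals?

No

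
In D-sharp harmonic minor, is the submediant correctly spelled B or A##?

Each scale degree takes a distinct letter name. Degree 6 of a scale on D must use the letter B.
B and A## are enharmonically the same pitch, but only B uses the letter B, so it is the correct spelling here.

B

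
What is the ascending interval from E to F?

minor second

Counting letters E–F gives a second.
E→F = 1 semitone, 1 narrower than the major second (2), so minor.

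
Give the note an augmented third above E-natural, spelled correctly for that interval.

G##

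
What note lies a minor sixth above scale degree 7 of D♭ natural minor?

Abb

Scale degree 7 of Db natural minor is Cb.
A minor sixth (8 semitones) above Cb lands on the letter A, giving Abb.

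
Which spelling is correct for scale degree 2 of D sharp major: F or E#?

Each scale degree takes a distinct letter name. Degree 2 of a scale on D must use the letter E.
E# and F are enharmonically the same pitch, but only E# uses the letter E, so it is the correct spelling here.

E#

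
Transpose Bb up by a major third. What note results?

D

A third above B lands on the letter D.
A major third spans 4 semitones, so Bb moves to pitch class 2. On the letter D that is D.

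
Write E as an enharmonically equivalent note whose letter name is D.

D##

Plain D sits 2 semitones below E, so on the letter D the same pitch needs a double sharp: D##.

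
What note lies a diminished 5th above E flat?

E up a perfect fifth is B, so the target letter is B.
From Eb, a diminished fifth is 6 semitones up: Bbb.

Bbb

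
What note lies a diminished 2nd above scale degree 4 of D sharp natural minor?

Ab

Scale degree 4 of D# natural minor is G#.
A diminished second (0 semitones) above G# lands on the letter A, giving Ab.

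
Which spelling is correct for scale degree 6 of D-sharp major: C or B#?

Each scale degree takes a distinct letter name. Degree 6 of a scale on D must use the letter B.
B# and C are enharmonically the same pitch, but only B# uses the letter B, so it is the correct spelling here.

B#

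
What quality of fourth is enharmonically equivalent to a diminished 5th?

augmented

A diminished fifth spans 6 semitones.
A fourth spanning 6 semitones is augmented (the perfect fourth is 5).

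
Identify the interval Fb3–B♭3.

augmented fourth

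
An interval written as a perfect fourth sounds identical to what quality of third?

augmented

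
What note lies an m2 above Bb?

A second above B lands on the letter C.
A minor second spans 1 semitone, so Bb moves to pitch class 11. On the letter C that is Cb.

Cb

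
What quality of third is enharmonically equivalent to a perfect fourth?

A perfect fourth spans 5 semitones.
A third spanning 5 semitones is augmented (the major third is 4).

augmented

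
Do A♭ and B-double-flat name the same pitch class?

No

Two spellings are enharmonically equivalent only if they share a pitch class.
Here Ab → 8, Bbb → 9; 8 ≠ 9, so they are not.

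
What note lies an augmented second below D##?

A second below D lands on the letter C.
An augmented second spans 3 semitones, so D## moves to pitch class 1. On the letter C that is C#.

C#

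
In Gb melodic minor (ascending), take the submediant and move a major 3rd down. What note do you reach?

Cb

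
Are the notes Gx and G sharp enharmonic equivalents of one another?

G## is pitch class 9; G# is pitch class 8.
The pitch classes differ (9 vs. 8), so they are not enharmonic equivalents.

No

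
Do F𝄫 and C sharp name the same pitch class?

Fbb is pitch class 3; C# is pitch class 1.
The pitch classes differ (3 vs. 1), so they are not enharmonic equivalents.

No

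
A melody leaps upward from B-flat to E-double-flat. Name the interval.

diminished fourth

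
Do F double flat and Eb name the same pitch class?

Yes

Fbb is pitch class 3; Eb is pitch class 3.
All spellings map to pitch class 3, so they are enharmonically equivalent.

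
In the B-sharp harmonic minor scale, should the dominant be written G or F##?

Each scale degree takes a distinct letter name. Degree 5 of a scale on B must use the letter F.
F## and G are enharmonically the same pitch, but only F## uses the letter F, so it is the correct spelling here.

F##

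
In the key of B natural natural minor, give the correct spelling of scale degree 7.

The B natural minor scale runs B C# D E F# G A.
Degree 7 is A.

A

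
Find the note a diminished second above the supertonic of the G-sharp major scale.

Bb

The supertonic of G# major is A#.
A diminished second (0 semitones) above A# lands on the letter B, giving Bb.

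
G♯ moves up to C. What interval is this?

diminished fourth

The letter names run G→C, a span of 3 letter steps, so the interval is some kind of fourth.
G# to C is 4 semitones. A perfect fourth is 5, so 4 makes it diminished.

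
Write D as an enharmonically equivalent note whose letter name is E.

Ebb

Plain E sits 2 semitones above D, so on the letter E the same pitch needs a double flat: Ebb.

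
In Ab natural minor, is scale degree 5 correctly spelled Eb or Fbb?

Each scale degree takes a distinct letter name. Degree 5 of a scale on A must use the letter E.
Eb and Fbb are enharmonically the same pitch, but only Eb uses the letter E, so it is the correct spelling here.

Eb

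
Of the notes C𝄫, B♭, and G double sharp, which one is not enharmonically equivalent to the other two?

In 12-tone equal temperament, enharmonic equivalents share a pitch class. Cbb is pitch class 10; Bb is pitch class 10; G## is pitch class 9.
Cbb and Bb share pitch class 10, while G## is pitch class 9.

G##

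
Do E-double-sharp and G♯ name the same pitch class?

E## is pitch class 6; G# is pitch class 8.
The pitch classes differ (6 vs. 8), so they are not enharmonic equivalents.

No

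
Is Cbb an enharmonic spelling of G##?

Cbb is pitch class 10; G## is pitch class 9.
The pitch classes differ (10 vs. 9), so they are not enharmonic equivalents.

No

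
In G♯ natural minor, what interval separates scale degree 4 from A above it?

minor sixth

Scale degree 4 of G# natural minor is C#.
C# up to A: letters C→A make it a sixth; 8 semitones makes it minor.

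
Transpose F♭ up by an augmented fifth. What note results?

C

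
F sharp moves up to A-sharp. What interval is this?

Counting letters F–G–A gives a third.
F#→A# = 4 semitones, exactly the major third.

major third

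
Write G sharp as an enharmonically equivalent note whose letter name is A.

Ab

Plain A sits 1 semitone above G#, so on the letter A the same pitch needs a flat: Ab.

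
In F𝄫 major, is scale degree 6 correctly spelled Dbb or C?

Dbb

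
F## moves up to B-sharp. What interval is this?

Counting letters F–G–A–B gives a fourth.
F##→B# = 5 semitones, exactly the perfect fourth.

perfect fourth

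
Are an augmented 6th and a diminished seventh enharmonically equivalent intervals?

No

An augmented sixth spans 10 semitones; a diminished seventh spans 9.
The spans differ, so they are not enharmonic equivalents.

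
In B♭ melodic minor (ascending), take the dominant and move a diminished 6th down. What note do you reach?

The dominant of Bb melodic minor (ascending) is F.
A diminished sixth (7 semitones) below F lands on the letter A, giving A#.

A#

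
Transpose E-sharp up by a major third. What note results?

A third above E lands on the letter G.
A major third spans 4 semitones, so E# moves to pitch class 9. On the letter G that is G##.

G##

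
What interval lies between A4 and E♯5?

augmented fifth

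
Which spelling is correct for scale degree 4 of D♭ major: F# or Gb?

Gb

Each scale degree takes a distinct letter name. Degree 4 of a scale on D must use the letter G.
Gb and F# are enharmonically the same pitch, but only Gb uses the letter G, so it is the correct spelling here.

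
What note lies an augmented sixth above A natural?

F##

A sixth above A lands on the letter F.
An augmented sixth spans 10 semitones, so A moves to pitch class 7. On the letter F that is F##.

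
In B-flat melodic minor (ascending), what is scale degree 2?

C

The Bb melodic minor (ascending) scale runs Bb C Db Eb F G A.
Degree 2 is C.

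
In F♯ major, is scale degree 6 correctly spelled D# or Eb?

D#

Each scale degree takes a distinct letter name. Degree 6 of a scale on F must use the letter D.
D# and Eb are enharmonically the same pitch, but only D# uses the letter D, so it is the correct spelling here.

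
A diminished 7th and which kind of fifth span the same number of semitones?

A diminished seventh spans 9 semitones.
A fifth spanning 9 semitones is doubly augmented (the perfect fifth is 7).

doubly augmented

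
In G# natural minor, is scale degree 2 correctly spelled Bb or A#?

A#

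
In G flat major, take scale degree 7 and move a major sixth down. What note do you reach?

Scale degree 7 of Gb major is F.
A major sixth (9 semitones) below F lands on the letter A, giving Ab.

Ab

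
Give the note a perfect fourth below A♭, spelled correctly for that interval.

Eb

A down a perfect fourth is E, so the target letter is E.
From Ab, a perfect fourth is 5 semitones down: Eb.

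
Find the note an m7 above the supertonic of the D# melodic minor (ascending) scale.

D#

The supertonic of D# melodic minor (ascending) is E#.
A minor seventh (10 semitones) above E# lands on the letter D, giving D#.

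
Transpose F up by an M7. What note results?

F up a major seventh is E, so the target letter is E.
From F, a major seventh is 11 semitones up: E.

E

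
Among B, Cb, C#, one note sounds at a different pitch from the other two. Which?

C#

In 12-tone equal temperament, enharmonic equivalents share a pitch class. B is pitch class 11; Cb is pitch class 11; C# is pitch class 1.
B and Cb share pitch class 11, while C# is pitch class 1.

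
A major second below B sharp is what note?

A#

B down a major second is A, so the target letter is A.
From B#, a major second is 2 semitones down: A#.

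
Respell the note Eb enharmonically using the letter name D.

D#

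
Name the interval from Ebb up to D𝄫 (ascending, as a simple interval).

minor seventh

The letter names run E→D, a span of 6 letter steps, so the interval is some kind of seventh.
Ebb to Dbb is 10 semitones. A major seventh is 11, so 10 makes it minor.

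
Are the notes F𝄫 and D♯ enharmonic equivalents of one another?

Fbb = pitch class 3 and D# = pitch class 3 — the same pitch class, so they are enharmonic equivalents.

Yes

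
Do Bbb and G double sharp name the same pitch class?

Yes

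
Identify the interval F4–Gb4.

minor second

The letter names run F→G, a span of 1 letter step, so the interval is some kind of second.
F to Gb is 1 semitone. A major second is 2, so 1 makes it minor.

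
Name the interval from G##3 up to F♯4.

Counting letters G–A–B–C–D–E–F gives a seventh.
G##→F# = 9 semitones, 2 narrower than the major seventh (11), so diminished.

diminished seventh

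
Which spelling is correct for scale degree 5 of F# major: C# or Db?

C#

Each scale degree takes a distinct letter name. Degree 5 of a scale on F must use the letter C.
C# and Db are enharmonically the same pitch, but only C# uses the letter C, so it is the correct spelling here.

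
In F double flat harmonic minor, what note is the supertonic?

Gbb

Degree 2 takes the letter 1 step above F, which is G.
In harmonic minor, degree 2 sits 2 semitones above the tonic. Fbb + 2 semitones is pitch class 5, spelled on G as Gbb.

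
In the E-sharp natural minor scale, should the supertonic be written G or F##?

F##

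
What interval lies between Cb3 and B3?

augmented seventh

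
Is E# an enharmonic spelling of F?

Yes

E# = pitch class 5 and F = pitch class 5 — the same pitch class, so they are enharmonic equivalents.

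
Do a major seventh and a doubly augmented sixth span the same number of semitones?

Yes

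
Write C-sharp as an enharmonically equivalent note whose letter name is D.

Db

C# is pitch class 1. The letter D alone is pitch class 2.
To reach pitch class 1 from D requires an offset of -1 semitone, i.e. flat: Db.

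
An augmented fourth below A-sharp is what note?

E

A down a perfect fourth is E, so the target letter is E.
From A#, an augmented fourth is 6 semitones down: E.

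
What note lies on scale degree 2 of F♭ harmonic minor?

The Fb harmonic minor scale runs Fb Gb Abb Bbb Cb Dbb Eb.
Degree 2 is Gb.

Gb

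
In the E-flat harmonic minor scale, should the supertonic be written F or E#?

Each scale degree takes a distinct letter name. Degree 2 of a scale on E must use the letter F.
F and E# are enharmonically the same pitch, but only F uses the letter F, so it is the correct spelling here.

F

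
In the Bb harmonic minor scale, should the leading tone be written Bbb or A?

A

Each scale degree takes a distinct letter name. Degree 7 of a scale on B must use the letter A.
A and Bbb are enharmonically the same pitch, but only A uses the letter A, so it is the correct spelling here.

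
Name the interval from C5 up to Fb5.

diminished fourth

Counting letters C–D–E–F gives a fourth.
C→Fb = 4 semitones, 1 narrower than the perfect fourth (5), so diminished.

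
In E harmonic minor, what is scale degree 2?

F#

Degree 2 takes the letter 1 step above E, which is F.
In harmonic minor, degree 2 sits 2 semitones above the tonic. E + 2 semitones is pitch class 6, spelled on F as F#.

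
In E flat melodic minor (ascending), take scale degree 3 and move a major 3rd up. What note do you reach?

Bb

Scale degree 3 of Eb melodic minor (ascending) is Gb.
A major third (4 semitones) above Gb lands on the letter B, giving Bb.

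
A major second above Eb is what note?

F

A second above E lands on the letter F.
A major second spans 2 semitones, so Eb moves to pitch class 5. On the letter F that is F.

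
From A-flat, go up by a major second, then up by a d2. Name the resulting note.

Cbb

A major second up from Ab is Bb (letter B, 2 semitones up).
A diminished second up from Bb is Cbb (letter C, 0 semitones up).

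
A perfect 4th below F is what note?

A fourth below F lands on the letter C.
A perfect fourth spans 5 semitones, so F moves to pitch class 0. On the letter C that is C.

C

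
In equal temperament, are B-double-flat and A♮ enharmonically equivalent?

Bbb is pitch class 9; A is pitch class 9.
All spellings map to pitch class 9, so they are enharmonically equivalent.

Yes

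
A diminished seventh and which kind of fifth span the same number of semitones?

A diminished seventh spans 9 semitones.
A fifth spanning 9 semitones is doubly augmented (the perfect fifth is 7).

doubly augmented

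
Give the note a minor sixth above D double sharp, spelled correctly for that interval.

A sixth above D lands on the letter B.
A minor sixth spans 8 semitones, so D## moves to pitch class 0. On the letter B that is B#.

B#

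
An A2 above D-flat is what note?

D up a major second is E, so the target letter is E.
From Db, an augmented second is 3 semitones up: E.

E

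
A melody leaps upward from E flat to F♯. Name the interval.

The letter names run E→F, a span of 1 letter step, so the interval is some kind of second.
Eb to F# is 3 semitones. A major second is 2, so 3 makes it augmented.

augmented second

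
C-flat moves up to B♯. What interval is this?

Counting letters C–D–E–F–G–A–B gives a seventh.
Cb→B# = 13 semitones, 2 wider than the major seventh (11), so doubly augmented.

doubly augmented seventh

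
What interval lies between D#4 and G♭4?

doubly diminished fourth

The letter names run D→G, a span of 3 letter steps, so the interval is some kind of fourth.
D# to Gb is 3 semitones. A perfect fourth is 5, so 3 makes it doubly diminished.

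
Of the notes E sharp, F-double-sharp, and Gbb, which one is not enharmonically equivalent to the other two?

F##

In 12-tone equal temperament, enharmonic equivalents share a pitch class. E# is pitch class 5; F## is pitch class 7; Gbb is pitch class 5.
E# and Gbb share pitch class 5, while F## is pitch class 7.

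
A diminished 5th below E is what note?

A#

E down a perfect fifth is A, so the target letter is A.
From E, a diminished fifth is 6 semitones down: A#.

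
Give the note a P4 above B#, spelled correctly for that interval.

E#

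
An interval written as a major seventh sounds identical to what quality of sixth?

A major seventh spans 11 semitones.
A sixth spanning 11 semitones is doubly augmented (the major sixth is 9).

doubly augmented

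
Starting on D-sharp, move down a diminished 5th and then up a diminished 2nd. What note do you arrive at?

A diminished fifth down from D# is G## (letter G, 6 semitones down).
A diminished second up from G## is A (letter A, 0 semitones up).

A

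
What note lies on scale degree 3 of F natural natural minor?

Degree 3 takes the letter 2 steps above F, which is A.
In natural minor, degree 3 sits 3 semitones above the tonic. F + 3 semitones is pitch class 8, spelled on A as Ab.

Ab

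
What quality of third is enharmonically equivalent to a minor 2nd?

doubly diminished

A minor second spans 1 semitone.
A third spanning 1 semitone is doubly diminished (the major third is 4).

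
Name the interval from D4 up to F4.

Counting letters D–E–F gives a third.
D→F = 3 semitones, 1 narrower than the major third (4), so minor.

minor third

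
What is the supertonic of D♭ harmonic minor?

Degree 2 takes the letter 1 step above D, which is E.
In harmonic minor, degree 2 sits 2 semitones above the tonic. Db + 2 semitones is pitch class 3, spelled on E as Eb.

Eb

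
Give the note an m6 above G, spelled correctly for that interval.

G up a major sixth is E, so the target letter is E.
From G, a minor sixth is 8 semitones up: Eb.

Eb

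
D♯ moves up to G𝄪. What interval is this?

augmented fourth

The letter names run D→G, a span of 3 letter steps, so the interval is some kind of fourth.
D# to G## is 6 semitones. A perfect fourth is 5, so 6 makes it augmented.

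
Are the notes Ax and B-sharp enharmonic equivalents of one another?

No

A## is pitch class 11; B# is pitch class 0.
The pitch classes differ (11 vs. 0), so they are not enharmonic equivalents.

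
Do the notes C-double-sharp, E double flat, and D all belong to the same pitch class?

C## = pitch class 2 and Ebb = pitch class 2 and D = pitch class 2 — the same pitch class, so they are enharmonic equivalents.

Yes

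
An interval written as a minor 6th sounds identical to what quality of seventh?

doubly diminished

A minor sixth spans 8 semitones.
A seventh spanning 8 semitones is doubly diminished (the major seventh is 11).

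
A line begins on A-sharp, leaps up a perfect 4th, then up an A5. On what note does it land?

A perfect fourth up from A# is D# (letter D, 5 semitones up).
An augmented fifth up from D# is A## (letter A, 8 semitones up).

A##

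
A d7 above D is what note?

Cb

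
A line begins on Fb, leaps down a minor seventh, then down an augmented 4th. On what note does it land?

Dbb

A minor seventh down from Fb is Gb (letter G, 10 semitones down).
An augmented fourth down from Gb is Dbb (letter D, 6 semitones down).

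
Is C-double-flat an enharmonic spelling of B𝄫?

No

Two spellings are enharmonically equivalent only if they share a pitch class.
Here Cbb → 10, Bbb → 9; 9 ≠ 10, so they are not.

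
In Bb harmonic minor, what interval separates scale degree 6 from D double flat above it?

diminished fifth

Scale degree 6 of Bb harmonic minor is Gb.
Gb up to Dbb: letters G→D make it a fifth; 6 semitones makes it diminished.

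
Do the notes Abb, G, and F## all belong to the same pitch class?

Abb is pitch class 7; G is pitch class 7; F## is pitch class 7.
All spellings map to pitch class 7, so they are enharmonically equivalent.

Yes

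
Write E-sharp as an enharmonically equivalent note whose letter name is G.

Gbb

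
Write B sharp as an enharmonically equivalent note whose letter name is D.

B# is pitch class 0. The letter D alone is pitch class 2.
To reach pitch class 0 from D requires an offset of -2 semitones, i.e. double flat: Dbb.

Dbb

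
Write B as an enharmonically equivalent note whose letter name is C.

B is pitch class 11. The letter C alone is pitch class 0.
To reach pitch class 11 from C requires an offset of -1 semitone, i.e. flat: Cb.

Cb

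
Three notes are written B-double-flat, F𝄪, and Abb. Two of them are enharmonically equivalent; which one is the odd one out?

Bbb

In 12-tone equal temperament, enharmonic equivalents share a pitch class. Bbb is pitch class 9; F## is pitch class 7; Abb is pitch class 7.
F## and Abb share pitch class 7, while Bbb is pitch class 9.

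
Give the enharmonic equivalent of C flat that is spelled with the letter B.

B

Cb is pitch class 11. The letter B alone is pitch class 11.
Pitch class 11 on B needs no accidental: B.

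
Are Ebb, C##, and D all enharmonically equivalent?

Ebb = pitch class 2 and C## = pitch class 2 and D = pitch class 2 — the same pitch class, so they are enharmonic equivalents.

Yes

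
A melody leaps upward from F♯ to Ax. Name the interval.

augmented third

Counting letters F–G–A gives a third.
F#→A## = 5 semitones, 1 wider than the major third (4), so augmented.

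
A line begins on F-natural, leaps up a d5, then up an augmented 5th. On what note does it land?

G

A diminished fifth up from F is Cb (letter C, 6 semitones up).
An augmented fifth up from Cb is G (letter G, 8 semitones up).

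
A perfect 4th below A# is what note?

E#

A fourth below A lands on the letter E.
A perfect fourth spans 5 semitones, so A# moves to pitch class 5. On the letter E that is E#.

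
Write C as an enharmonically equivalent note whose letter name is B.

C is pitch class 0. The letter B alone is pitch class 11.
To reach pitch class 0 from B requires an offset of +1 semitone, i.e. sharp: B#.

B#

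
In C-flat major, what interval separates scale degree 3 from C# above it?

augmented sixth

Scale degree 3 of Cb major is Eb.
Eb up to C#: letters E→C make it a sixth; 10 semitones makes it augmented.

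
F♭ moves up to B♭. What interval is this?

augmented fourth

The letter names run F→B, a span of 3 letter steps, so the interval is some kind of fourth.
Fb to Bb is 6 semitones. A perfect fourth is 5, so 6 makes it augmented.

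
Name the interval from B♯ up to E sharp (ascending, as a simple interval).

Counting letters B–C–D–E gives a fourth.
B#→E# = 5 semitones, exactly the perfect fourth.

perfect fourth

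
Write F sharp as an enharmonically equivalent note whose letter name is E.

Plain E sits 2 semitones below F#, so on the letter E the same pitch needs a double sharp: E##.

E##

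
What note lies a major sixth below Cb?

Ebb

C down a major sixth is Eb, so the target letter is E.
From Cb, a major sixth is 9 semitones down: Ebb.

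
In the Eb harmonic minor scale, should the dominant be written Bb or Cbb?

Each scale degree takes a distinct letter name. Degree 5 of a scale on E must use the letter B.
Bb and Cbb are enharmonically the same pitch, but only Bb uses the letter B, so it is the correct spelling here.

Bb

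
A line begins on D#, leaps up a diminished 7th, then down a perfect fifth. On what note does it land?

F

A diminished seventh up from D# is C (letter C, 9 semitones up).
A perfect fifth down from C is F (letter F, 7 semitones down).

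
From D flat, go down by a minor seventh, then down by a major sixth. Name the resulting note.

Gb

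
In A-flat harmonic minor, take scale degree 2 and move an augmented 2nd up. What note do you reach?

C#

Scale degree 2 of Ab harmonic minor is Bb.
An augmented second (3 semitones) above Bb lands on the letter C, giving C#.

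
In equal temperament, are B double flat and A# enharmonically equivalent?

Bbb is pitch class 9; A# is pitch class 10.
The pitch classes differ (9 vs. 10), so they are not enharmonic equivalents.

No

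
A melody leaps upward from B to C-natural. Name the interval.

The letter names run B→C, a span of 1 letter step, so the interval is some kind of second.
B to C is 1 semitone. A major second is 2, so 1 makes it minor.

minor second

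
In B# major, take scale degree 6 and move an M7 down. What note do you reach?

A#

Scale degree 6 of B# major is G##.
A major seventh (11 semitones) below G## lands on the letter A, giving A#.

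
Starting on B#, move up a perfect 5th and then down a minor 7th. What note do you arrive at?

G##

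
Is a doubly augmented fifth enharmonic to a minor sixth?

No

A doubly augmented fifth spans 9 semitones; a minor sixth spans 8.
The spans differ, so they are not enharmonic equivalents.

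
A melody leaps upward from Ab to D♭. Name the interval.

perfect fourth

The letter names run A→D, a span of 3 letter steps, so the interval is some kind of fourth.
Ab to Db is 5 semitones. A perfect fourth is 5, so 5 makes it perfect.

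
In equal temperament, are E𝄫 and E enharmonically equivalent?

Two spellings are enharmonically equivalent only if they share a pitch class.
Here Ebb → 2, E → 4; 2 ≠ 4, so they are not.

No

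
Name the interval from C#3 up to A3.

minor sixth

The letter names run C→A, a span of 5 letter steps, so the interval is some kind of sixth.
C# to A is 8 semitones. A major sixth is 9, so 8 makes it minor.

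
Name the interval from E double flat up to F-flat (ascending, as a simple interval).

major second

The letter names run E→F, a span of 1 letter step, so the interval is some kind of second.
Ebb to Fb is 2 semitones. A major second is 2, so 2 makes it major.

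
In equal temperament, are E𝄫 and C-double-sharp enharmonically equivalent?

Yes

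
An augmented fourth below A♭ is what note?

A fourth below A lands on the letter E.
An augmented fourth spans 6 semitones, so Ab moves to pitch class 2. On the letter E that is Ebb.

Ebb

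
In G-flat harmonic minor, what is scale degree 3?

Bbb

The Gb harmonic minor scale runs Gb Ab Bbb Cb Db Ebb F.
Degree 3 is Bbb.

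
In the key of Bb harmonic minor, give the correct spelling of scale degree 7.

A

Degree 7 takes the letter 6 steps above B, which is A.
In harmonic minor, degree 7 sits 11 semitones above the tonic. Bb + 11 semitones is pitch class 9, spelled on A as A.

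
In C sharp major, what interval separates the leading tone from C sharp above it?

minor second

The leading tone of C# major is B#.
B# up to C#: letters B→C make it a second; 1 semitone makes it minor.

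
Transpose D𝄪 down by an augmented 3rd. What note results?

B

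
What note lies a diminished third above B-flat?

Dbb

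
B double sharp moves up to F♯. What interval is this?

doubly diminished fifth

Counting letters B–C–D–E–F gives a fifth.
B##→F# = 5 semitones, 2 narrower than the perfect fifth (7), so doubly diminished.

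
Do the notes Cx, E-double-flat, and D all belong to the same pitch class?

Yes

C## is pitch class 2; Ebb is pitch class 2; D is pitch class 2.
All spellings map to pitch class 2, so they are enharmonically equivalent.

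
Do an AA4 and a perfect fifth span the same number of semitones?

Yes

A doubly augmented fourth spans 7 semitones; a perfect fifth spans 7.
They are enharmonically equivalent.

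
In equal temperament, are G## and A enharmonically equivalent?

Yes

G## is pitch class 9; A is pitch class 9.
All spellings map to pitch class 9, so they are enharmonically equivalent.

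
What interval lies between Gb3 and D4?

augmented fifth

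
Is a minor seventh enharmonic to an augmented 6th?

Yes

A minor seventh spans 10 semitones; an augmented sixth spans 10.
They are enharmonically equivalent.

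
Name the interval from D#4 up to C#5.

minor seventh

Counting letters D–E–F–G–A–B–C gives a seventh.
D#→C# = 10 semitones, 1 narrower than the major seventh (11), so minor.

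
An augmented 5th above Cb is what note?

G

C up a perfect fifth is G, so the target letter is G.
From Cb, an augmented fifth is 8 semitones up: G.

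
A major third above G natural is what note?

G up a major third is B, so the target letter is B.
From G, a major third is 4 semitones up: B.

B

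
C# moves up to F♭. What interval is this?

doubly diminished fourth

Counting letters C–D–E–F gives a fourth.
C#→Fb = 3 semitones, 2 narrower than the perfect fourth (5), so doubly diminished.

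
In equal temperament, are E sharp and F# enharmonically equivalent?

No

Two spellings are enharmonically equivalent only if they share a pitch class.
Here E# → 5, F# → 6; 5 ≠ 6, so they are not.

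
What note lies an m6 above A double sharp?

A sixth above A lands on the letter F.
A minor sixth spans 8 semitones, so A## moves to pitch class 7. On the letter F that is F##.

F##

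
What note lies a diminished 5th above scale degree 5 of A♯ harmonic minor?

B

Scale degree 5 of A# harmonic minor is E#.
A diminished fifth (6 semitones) above E# lands on the letter B, giving B.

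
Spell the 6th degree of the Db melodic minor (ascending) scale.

The Db melodic minor (ascending) scale runs Db Eb Fb Gb Ab Bb C.
Degree 6 is Bb.

Bb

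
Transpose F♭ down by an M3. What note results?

Dbb

F down a major third is Db, so the target letter is D.
From Fb, a major third is 4 semitones down: Dbb.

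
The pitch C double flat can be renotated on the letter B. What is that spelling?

Bb

Plain B sits 1 semitone above Cbb, so on the letter B the same pitch needs a flat: Bb.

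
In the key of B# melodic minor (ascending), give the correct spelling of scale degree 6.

The B# melodic minor (ascending) scale runs B# C## D# E# F## G## A##.
Degree 6 is G##.

G##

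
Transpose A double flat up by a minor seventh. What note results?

A up a major seventh is G#, so the target letter is G.
From Abb, a minor seventh is 10 semitones up: Gbb.

Gbb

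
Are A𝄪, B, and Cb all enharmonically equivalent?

A## = pitch class 11 and B = pitch class 11 and Cb = pitch class 11 — the same pitch class, so they are enharmonic equivalents.

Yes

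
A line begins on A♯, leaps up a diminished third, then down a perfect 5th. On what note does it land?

F

A diminished third up from A# is C (letter C, 2 semitones up).
A perfect fifth down from C is F (letter F, 7 semitones down).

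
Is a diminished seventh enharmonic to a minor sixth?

A diminished seventh spans 9 semitones; a minor sixth spans 8.
The spans differ, so they are not enharmonic equivalents.

No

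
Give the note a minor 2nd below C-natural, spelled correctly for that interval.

B

C down a major second is Bb, so the target letter is B.
From C, a minor second is 1 semitone down: B.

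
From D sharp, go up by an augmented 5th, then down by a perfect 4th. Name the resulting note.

E##

An augmented fifth up from D# is A## (letter A, 8 semitones up).
A perfect fourth down from A## is E## (letter E, 5 semitones down).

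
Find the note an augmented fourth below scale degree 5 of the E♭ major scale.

Scale degree 5 of Eb major is Bb.
An augmented fourth (6 semitones) below Bb lands on the letter F, giving Fb.

Fb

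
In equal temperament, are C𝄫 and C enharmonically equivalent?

No

Cbb is pitch class 10; C is pitch class 0.
The pitch classes differ (10 vs. 0), so they are not enharmonic equivalents.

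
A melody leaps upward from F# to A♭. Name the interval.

diminished third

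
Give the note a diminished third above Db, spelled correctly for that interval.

Fbb

A third above D lands on the letter F.
A diminished third spans 2 semitones, so Db moves to pitch class 3. On the letter F that is Fbb.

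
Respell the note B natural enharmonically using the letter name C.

Cb

B is pitch class 11. The letter C alone is pitch class 0.
To reach pitch class 11 from C requires an offset of -1 semitone, i.e. flat: Cb.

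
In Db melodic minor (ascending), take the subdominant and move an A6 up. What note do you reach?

E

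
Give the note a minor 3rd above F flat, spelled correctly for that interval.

A third above F lands on the letter A.
A minor third spans 3 semitones, so Fb moves to pitch class 7. On the letter A that is Abb.

Abb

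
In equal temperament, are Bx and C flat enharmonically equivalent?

B## is pitch class 1; Cb is pitch class 11.
The pitch classes differ (1 vs. 11), so they are not enharmonic equivalents.

No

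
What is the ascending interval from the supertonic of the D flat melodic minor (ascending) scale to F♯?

augmented second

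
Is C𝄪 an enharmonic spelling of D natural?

Yes

C## is pitch class 2; D is pitch class 2.
All spellings map to pitch class 2, so they are enharmonically equivalent.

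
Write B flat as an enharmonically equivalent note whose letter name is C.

Plain C sits 2 semitones above Bb, so on the letter C the same pitch needs a double flat: Cbb.

Cbb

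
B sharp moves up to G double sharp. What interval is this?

The letter names run B→G, a span of 5 letter steps, so the interval is some kind of sixth.
B# to G## is 9 semitones. A major sixth is 9, so 9 makes it major.

major sixth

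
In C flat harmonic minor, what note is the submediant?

Abb

Degree 6 takes the letter 5 steps above C, which is A.
In harmonic minor, degree 6 sits 8 semitones above the tonic. Cb + 8 semitones is pitch class 7, spelled on A as Abb.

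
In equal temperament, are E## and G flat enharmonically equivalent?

Yes

E## = pitch class 6 and Gb = pitch class 6 — the same pitch class, so they are enharmonic equivalents.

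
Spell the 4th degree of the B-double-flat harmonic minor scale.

Ebb

Degree 4 takes the letter 3 steps above B, which is E.
In harmonic minor, degree 4 sits 5 semitones above the tonic. Bbb + 5 semitones is pitch class 2, spelled on E as Ebb.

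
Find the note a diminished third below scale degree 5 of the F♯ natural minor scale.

A##

Scale degree 5 of F# natural minor is C#.
A diminished third (2 semitones) below C# lands on the letter A, giving A##.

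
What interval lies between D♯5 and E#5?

Counting letters D–E gives a second.
D#→E# = 2 semitones, exactly the major second.

major second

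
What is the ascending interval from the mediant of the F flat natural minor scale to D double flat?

The mediant of Fb natural minor is Abb.
Abb up to Dbb: letters A→D make it a fourth; 5 semitones makes it perfect.

perfect fourth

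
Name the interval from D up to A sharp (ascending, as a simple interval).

augmented fifth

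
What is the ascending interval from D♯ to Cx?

major seventh

Counting letters D–E–F–G–A–B–C gives a seventh.
D#→C## = 11 semitones, exactly the major seventh.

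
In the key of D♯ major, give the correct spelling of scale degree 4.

G#

Degree 4 takes the letter 3 steps above D, which is G.
In major, degree 4 sits 5 semitones above the tonic. D# + 5 semitones is pitch class 8, spelled on G as G#.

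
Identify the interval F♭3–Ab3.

major third

Counting letters F–G–A gives a third.
Fb→Ab = 4 semitones, exactly the major third.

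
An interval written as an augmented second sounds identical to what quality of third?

minor

An augmented second spans 3 semitones.
A third spanning 3 semitones is minor (the major third is 4).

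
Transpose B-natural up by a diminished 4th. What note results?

A fourth above B lands on the letter E.
A diminished fourth spans 4 semitones, so B moves to pitch class 3. On the letter E that is Eb.

Eb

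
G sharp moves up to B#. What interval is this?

major third

The letter names run G→B, a span of 2 letter steps, so the interval is some kind of third.
G# to B# is 4 semitones. A major third is 4, so 4 makes it major.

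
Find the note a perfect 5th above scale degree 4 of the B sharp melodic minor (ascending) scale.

B#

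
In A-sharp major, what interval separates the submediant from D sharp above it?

The submediant of A# major is F##.
F## up to D#: letters F→D make it a sixth; 8 semitones makes it minor.

minor sixth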